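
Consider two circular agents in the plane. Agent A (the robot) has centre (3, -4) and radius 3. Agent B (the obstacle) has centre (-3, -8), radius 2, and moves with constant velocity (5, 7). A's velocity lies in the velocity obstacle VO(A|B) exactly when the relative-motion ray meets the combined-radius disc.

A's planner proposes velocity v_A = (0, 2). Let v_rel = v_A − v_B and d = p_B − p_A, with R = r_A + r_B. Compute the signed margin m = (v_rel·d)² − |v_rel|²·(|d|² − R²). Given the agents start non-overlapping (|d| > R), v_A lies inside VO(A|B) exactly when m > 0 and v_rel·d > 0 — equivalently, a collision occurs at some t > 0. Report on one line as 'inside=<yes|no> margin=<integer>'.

d = (-6, -4),  |d|² = 52;  R = 3+2 = 5,  c = 52−5² = 27
v_rel = (-5, -5),  |v_rel|² = 50;  v_rel·d = (-5)·(-6) + (-5)·(-4) = 50
50·t² − 100·t + 27 = 0  ⇒  m = 50² − 50·27 = 1150
m = 1150 > 0,  v_rel·d = 50 > 0  ⇒  inside

inside=yes margin=1150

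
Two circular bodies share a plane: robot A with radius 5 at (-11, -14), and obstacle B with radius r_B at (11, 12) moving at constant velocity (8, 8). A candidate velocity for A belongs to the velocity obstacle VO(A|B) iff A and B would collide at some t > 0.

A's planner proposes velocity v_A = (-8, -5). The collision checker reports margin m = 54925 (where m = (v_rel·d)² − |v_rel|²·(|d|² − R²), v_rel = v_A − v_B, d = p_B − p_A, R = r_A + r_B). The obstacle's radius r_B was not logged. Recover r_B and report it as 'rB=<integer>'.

m = 54925
d = (22, 26);  v_rel = (-16, -13),  |v_rel|² = 425
v_rel×d = (-16)·(26) − (-13)·(22) = -130
since m = R²·425 − (-130)²:  R² = (16900 + 54925) / 425 = 169
R = √169 = 13  ⇒  r_B = 13 − 5 = 8

rB=8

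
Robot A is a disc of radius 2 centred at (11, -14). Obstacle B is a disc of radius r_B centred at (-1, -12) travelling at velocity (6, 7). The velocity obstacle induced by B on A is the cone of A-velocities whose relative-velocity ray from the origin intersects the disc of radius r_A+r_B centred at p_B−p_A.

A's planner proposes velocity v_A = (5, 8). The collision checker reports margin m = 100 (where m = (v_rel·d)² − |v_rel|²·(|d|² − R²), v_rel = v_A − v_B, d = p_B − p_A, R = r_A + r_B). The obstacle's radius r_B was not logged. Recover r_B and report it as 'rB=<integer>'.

m = 100
d = (-12, 2);  v_rel = (-1, 1),  |v_rel|² = 2
v_rel×d = (-1)·(2) − (1)·(-12) = 10
since m = R²·2 − 10²:  R² = (100 + 100) / 2 = 100
R = √100 = 10  ⇒  r_B = 10 − 2 = 8

rB=8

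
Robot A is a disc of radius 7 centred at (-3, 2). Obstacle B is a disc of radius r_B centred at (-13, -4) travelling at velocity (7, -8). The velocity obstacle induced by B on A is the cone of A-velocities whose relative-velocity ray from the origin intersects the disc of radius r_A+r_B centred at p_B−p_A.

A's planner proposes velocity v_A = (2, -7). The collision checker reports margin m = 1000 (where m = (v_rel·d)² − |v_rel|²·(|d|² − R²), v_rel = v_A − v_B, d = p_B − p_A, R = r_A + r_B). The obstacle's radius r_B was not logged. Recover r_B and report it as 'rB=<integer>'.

m = 1000
d = (-10, -6);  v_rel = (-5, 1),  |v_rel|² = 26
v_rel×d = (-5)·(-6) − (1)·(-10) = 40
since m = R²·26 − 40²:  R² = (1600 + 1000) / 26 = 100
R = √100 = 10  ⇒  r_B = 10 − 7 = 3

rB=3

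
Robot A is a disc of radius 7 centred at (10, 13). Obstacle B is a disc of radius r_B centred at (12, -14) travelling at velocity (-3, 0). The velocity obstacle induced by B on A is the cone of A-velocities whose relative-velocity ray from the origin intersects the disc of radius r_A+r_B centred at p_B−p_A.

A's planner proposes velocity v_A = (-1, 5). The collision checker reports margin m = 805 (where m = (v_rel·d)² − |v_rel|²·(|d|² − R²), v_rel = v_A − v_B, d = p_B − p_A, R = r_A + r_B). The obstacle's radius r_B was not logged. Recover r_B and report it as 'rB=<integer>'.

m = 805
d = (2, -27);  v_rel = (2, 5),  |v_rel|² = 29
v_rel×d = (2)·(-27) − (5)·(2) = -64
since m = R²·29 − (-64)²:  R² = (4096 + 805) / 29 = 169
R = √169 = 13  ⇒  r_B = 13 − 7 = 6

rB=6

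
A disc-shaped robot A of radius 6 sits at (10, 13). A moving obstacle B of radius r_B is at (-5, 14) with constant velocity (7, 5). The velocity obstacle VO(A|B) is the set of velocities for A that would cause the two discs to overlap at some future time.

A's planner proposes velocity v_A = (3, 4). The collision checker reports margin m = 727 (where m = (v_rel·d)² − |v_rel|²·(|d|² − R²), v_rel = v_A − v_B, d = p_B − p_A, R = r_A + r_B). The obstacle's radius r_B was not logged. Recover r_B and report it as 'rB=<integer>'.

m = 727
d = (-15, 1);  v_rel = (-4, -1),  |v_rel|² = 17
v_rel×d = (-4)·(1) − (-1)·(-15) = -19
since m = R²·17 − (-19)²:  R² = (361 + 727) / 17 = 64
R = √64 = 8  ⇒  r_B = 8 − 6 = 2

rB=2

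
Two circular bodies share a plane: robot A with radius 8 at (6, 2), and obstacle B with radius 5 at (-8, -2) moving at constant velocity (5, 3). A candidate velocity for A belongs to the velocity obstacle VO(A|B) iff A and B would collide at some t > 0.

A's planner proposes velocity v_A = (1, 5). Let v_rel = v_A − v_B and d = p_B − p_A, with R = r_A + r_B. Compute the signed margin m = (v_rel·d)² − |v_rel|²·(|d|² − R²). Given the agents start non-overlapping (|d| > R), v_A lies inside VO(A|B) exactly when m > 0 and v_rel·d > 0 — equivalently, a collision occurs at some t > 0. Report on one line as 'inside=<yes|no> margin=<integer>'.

d = (-14, -4),  |d|² = 212;  R = 8+5 = 13,  c = 212−13² = 43
v_rel = (-4, 2),  |v_rel|² = 20;  v_rel·d = (-4)·(-14) + (2)·(-4) = 48
20·t² − 96·t + 43 = 0  ⇒  m = 48² − 20·43 = 1444
m = 1444 > 0,  v_rel·d = 48 > 0  ⇒  inside

inside=yes margin=1444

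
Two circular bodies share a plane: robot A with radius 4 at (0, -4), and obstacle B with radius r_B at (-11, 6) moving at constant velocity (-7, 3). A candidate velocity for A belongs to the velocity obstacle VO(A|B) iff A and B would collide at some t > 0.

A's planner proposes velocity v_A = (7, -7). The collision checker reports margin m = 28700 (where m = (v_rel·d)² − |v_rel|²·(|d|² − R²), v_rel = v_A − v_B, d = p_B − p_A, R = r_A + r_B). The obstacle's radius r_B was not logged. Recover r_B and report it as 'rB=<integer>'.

m = 28700
d = (-11, 10);  v_rel = (14, -10),  |v_rel|² = 296
v_rel×d = (14)·(10) − (-10)·(-11) = 30
since m = R²·296 − 30²:  R² = (900 + 28700) / 296 = 100
R = √100 = 10  ⇒  r_B = 10 − 4 = 6

rB=6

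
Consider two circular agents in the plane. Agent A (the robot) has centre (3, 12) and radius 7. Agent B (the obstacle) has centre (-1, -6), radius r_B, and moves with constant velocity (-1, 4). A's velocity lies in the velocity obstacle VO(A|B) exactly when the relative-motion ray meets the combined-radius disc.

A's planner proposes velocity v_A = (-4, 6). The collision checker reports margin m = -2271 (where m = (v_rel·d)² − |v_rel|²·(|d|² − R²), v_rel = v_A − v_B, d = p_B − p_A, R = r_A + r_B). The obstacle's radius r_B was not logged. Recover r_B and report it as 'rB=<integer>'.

m = -2271
d = (-4, -18);  v_rel = (-3, 2),  |v_rel|² = 13
v_rel×d = (-3)·(-18) − (2)·(-4) = 62
since m = R²·13 − 62²:  R² = (3844 + -2271) / 13 = 121
R = √121 = 11  ⇒  r_B = 11 − 7 = 4

rB=4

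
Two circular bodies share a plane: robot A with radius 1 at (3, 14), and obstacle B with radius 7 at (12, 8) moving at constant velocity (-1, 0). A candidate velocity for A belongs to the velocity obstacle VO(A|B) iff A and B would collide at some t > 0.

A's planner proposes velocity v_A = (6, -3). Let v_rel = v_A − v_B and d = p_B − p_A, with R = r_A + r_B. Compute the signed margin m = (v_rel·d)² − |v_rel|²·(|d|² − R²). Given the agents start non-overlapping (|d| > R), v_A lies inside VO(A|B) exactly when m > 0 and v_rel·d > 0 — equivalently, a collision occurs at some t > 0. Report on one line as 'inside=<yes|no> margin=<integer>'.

d = (9, -6),  |d|² = 117;  R = 1+7 = 8,  c = 117−8² = 53
v_rel = (7, -3),  |v_rel|² = 58;  v_rel·d = (7)·(9) + (-3)·(-6) = 81
58·t² − 162·t + 53 = 0  ⇒  m = 81² − 58·53 = 3487
m = 3487 > 0,  v_rel·d = 81 > 0  ⇒  inside

inside=yes margin=3487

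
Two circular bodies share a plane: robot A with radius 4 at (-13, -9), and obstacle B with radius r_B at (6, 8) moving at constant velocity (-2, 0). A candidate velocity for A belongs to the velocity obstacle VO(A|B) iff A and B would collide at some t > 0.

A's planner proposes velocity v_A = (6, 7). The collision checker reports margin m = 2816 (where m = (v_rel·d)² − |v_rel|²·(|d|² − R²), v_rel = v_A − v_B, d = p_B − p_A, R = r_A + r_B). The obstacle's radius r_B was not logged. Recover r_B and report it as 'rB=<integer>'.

m = 2816
d = (19, 17);  v_rel = (8, 7),  |v_rel|² = 113
v_rel×d = (8)·(17) − (7)·(19) = 3
since m = R²·113 − 3²:  R² = (9 + 2816) / 113 = 25
R = √25 = 5  ⇒  r_B = 5 − 4 = 1

rB=1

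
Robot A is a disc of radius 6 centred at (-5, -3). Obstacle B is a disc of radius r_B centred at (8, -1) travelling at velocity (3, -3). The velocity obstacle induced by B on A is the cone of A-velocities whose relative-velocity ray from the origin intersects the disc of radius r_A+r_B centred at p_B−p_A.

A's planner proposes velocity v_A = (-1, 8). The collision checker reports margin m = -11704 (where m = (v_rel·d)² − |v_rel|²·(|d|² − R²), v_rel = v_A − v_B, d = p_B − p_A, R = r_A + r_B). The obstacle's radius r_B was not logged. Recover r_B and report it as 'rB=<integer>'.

m = -11704
d = (13, 2);  v_rel = (-4, 11),  |v_rel|² = 137
v_rel×d = (-4)·(2) − (11)·(13) = -151
since m = R²·137 − (-151)²:  R² = (22801 + -11704) / 137 = 81
R = √81 = 9  ⇒  r_B = 9 − 6 = 3

rB=3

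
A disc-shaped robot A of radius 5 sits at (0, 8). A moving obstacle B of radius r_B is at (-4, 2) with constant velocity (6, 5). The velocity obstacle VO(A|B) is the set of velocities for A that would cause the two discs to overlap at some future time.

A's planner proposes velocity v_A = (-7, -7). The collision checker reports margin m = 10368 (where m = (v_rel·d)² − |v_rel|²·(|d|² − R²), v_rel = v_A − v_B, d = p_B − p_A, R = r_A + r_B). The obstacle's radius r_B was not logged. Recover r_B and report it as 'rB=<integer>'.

m = 10368
d = (-4, -6);  v_rel = (-13, -12),  |v_rel|² = 313
v_rel×d = (-13)·(-6) − (-12)·(-4) = 30
since m = R²·313 − 30²:  R² = (900 + 10368) / 313 = 36
R = √36 = 6  ⇒  r_B = 6 − 5 = 1

rB=1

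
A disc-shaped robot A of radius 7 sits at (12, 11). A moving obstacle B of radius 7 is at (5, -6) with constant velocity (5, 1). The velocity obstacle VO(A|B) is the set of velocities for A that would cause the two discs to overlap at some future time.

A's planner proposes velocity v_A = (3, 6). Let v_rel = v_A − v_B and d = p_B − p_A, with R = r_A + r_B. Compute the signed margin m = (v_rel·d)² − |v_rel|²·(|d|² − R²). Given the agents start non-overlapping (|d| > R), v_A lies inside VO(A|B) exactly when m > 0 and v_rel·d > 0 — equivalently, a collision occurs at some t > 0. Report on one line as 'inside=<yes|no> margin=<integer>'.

d = (-7, -17),  |d|² = 338;  R = 7+7 = 14,  c = 338−14² = 142
v_rel = (-2, 5),  |v_rel|² = 29;  v_rel·d = (-2)·(-7) + (5)·(-17) = -71
29·t² + 142·t + 142 = 0  ⇒  m = (-71)² − 29·142 = 923
m = 923 > 0,  v_rel·d = -71 < 0  ⇒  outside

inside=no margin=923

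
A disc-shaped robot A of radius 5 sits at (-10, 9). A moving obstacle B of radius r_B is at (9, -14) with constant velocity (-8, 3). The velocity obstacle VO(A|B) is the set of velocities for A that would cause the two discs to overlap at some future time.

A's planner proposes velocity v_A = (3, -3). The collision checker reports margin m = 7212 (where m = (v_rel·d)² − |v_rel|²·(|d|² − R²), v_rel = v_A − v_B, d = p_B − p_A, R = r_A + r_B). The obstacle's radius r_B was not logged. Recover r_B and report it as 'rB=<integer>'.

m = 7212
d = (19, -23);  v_rel = (11, -6),  |v_rel|² = 157
v_rel×d = (11)·(-23) − (-6)·(19) = -139
since m = R²·157 − (-139)²:  R² = (19321 + 7212) / 157 = 169
R = √169 = 13  ⇒  r_B = 13 − 5 = 8

rB=8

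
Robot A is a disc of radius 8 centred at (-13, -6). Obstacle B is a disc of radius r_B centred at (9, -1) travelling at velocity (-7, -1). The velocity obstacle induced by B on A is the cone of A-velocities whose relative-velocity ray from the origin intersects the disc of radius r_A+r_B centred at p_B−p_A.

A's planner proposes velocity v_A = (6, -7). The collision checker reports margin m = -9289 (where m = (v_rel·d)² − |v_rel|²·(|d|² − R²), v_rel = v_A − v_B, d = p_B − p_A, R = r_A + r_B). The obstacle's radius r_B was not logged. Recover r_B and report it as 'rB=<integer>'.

m = -9289
d = (22, 5);  v_rel = (13, -6),  |v_rel|² = 205
v_rel×d = (13)·(5) − (-6)·(22) = 197
since m = R²·205 − 197²:  R² = (38809 + -9289) / 205 = 144
R = √144 = 12  ⇒  r_B = 12 − 8 = 4

rB=4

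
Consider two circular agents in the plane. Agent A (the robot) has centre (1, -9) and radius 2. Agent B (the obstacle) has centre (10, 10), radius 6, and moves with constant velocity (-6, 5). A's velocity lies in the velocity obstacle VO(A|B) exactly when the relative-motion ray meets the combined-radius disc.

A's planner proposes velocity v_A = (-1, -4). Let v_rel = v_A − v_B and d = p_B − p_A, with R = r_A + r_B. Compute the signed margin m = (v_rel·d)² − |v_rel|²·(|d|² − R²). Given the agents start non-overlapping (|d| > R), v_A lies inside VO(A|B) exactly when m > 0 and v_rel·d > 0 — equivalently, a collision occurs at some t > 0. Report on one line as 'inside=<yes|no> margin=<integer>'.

d = (9, 19),  |d|² = 442;  R = 2+6 = 8,  c = 442−8² = 378
v_rel = (5, -9),  |v_rel|² = 106;  v_rel·d = (5)·(9) + (-9)·(19) = -126
106·t² + 252·t + 378 = 0  ⇒  m = (-126)² − 106·378 = -24192
m = -24192 < 0,  v_rel·d = -126 < 0  ⇒  outside

inside=no margin=-24192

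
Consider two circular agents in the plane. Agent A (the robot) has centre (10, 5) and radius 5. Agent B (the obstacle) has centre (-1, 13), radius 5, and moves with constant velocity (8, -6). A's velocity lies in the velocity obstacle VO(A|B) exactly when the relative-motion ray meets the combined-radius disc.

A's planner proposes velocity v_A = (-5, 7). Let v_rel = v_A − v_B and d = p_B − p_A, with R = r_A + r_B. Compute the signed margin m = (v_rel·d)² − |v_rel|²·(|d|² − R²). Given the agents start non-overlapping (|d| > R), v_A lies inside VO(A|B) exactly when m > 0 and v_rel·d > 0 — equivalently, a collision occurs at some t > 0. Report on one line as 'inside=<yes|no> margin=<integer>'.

d = (-11, 8),  |d|² = 185;  R = 5+5 = 10,  c = 185−10² = 85
v_rel = (-13, 13),  |v_rel|² = 338;  v_rel·d = (-13)·(-11) + (13)·(8) = 247
338·t² − 494·t + 85 = 0  ⇒  m = 247² − 338·85 = 32279
m = 32279 > 0,  v_rel·d = 247 > 0  ⇒  inside

inside=yes margin=32279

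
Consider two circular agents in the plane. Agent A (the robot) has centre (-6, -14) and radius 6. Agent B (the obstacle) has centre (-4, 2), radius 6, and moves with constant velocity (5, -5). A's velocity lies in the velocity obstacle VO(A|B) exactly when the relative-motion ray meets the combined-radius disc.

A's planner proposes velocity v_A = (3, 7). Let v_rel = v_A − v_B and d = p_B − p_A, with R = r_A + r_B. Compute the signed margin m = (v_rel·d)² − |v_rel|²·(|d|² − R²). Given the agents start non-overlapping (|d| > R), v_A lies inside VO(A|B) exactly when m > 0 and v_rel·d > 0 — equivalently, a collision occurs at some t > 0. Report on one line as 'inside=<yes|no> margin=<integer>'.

d = (2, 16),  |d|² = 260;  R = 6+6 = 12,  c = 260−12² = 116
v_rel = (-2, 12),  |v_rel|² = 148;  v_rel·d = (-2)·(2) + (12)·(16) = 188
148·t² − 376·t + 116 = 0  ⇒  m = 188² − 148·116 = 18176
m = 18176 > 0,  v_rel·d = 188 > 0  ⇒  inside

inside=yes margin=18176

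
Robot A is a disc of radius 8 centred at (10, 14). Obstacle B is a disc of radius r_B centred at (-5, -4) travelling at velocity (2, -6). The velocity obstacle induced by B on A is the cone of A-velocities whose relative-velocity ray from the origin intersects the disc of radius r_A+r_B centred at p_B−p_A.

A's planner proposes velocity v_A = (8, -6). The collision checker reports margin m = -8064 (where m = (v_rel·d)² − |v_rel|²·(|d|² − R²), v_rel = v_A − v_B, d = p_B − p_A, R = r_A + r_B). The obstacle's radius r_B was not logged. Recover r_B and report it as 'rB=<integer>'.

m = -8064
d = (-15, -18);  v_rel = (6, 0),  |v_rel|² = 36
v_rel×d = (6)·(-18) − (0)·(-15) = -108
since m = R²·36 − (-108)²:  R² = (11664 + -8064) / 36 = 100
R = √100 = 10  ⇒  r_B = 10 − 8 = 2

rB=2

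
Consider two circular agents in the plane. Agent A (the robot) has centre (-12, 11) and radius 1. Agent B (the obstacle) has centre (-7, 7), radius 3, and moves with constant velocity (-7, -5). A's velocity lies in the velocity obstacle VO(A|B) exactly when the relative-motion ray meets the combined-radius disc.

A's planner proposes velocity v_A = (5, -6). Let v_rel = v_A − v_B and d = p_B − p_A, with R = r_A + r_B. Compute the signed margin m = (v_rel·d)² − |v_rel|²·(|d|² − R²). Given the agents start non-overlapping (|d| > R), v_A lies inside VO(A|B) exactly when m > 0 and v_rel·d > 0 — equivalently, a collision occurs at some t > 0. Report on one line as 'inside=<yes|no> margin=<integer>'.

d = (5, -4),  |d|² = 41;  R = 1+3 = 4,  c = 41−4² = 25
v_rel = (12, -1),  |v_rel|² = 145;  v_rel·d = (12)·(5) + (-1)·(-4) = 64
145·t² − 128·t + 25 = 0  ⇒  m = 64² − 145·25 = 471
m = 471 > 0,  v_rel·d = 64 > 0  ⇒  inside

inside=yes margin=471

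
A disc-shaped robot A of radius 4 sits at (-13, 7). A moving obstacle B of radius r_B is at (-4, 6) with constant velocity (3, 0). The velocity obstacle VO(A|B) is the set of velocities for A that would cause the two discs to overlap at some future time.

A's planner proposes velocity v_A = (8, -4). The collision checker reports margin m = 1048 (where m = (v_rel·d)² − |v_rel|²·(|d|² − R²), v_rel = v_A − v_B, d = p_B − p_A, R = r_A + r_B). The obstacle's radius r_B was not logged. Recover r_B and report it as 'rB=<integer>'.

m = 1048
d = (9, -1);  v_rel = (5, -4),  |v_rel|² = 41
v_rel×d = (5)·(-1) − (-4)·(9) = 31
since m = R²·41 − 31²:  R² = (961 + 1048) / 41 = 49
R = √49 = 7  ⇒  r_B = 7 − 4 = 3

rB=3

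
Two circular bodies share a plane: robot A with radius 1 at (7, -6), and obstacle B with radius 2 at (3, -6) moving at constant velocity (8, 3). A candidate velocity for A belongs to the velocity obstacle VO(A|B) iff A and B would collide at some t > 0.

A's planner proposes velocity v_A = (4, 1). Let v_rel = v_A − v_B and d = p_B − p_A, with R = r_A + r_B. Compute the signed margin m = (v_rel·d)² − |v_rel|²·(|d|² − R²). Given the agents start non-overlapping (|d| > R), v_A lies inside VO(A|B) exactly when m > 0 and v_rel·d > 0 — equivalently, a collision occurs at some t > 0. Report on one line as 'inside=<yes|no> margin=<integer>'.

d = (-4, 0),  |d|² = 16;  R = 1+2 = 3,  c = 16−3² = 7
v_rel = (-4, -2),  |v_rel|² = 20;  v_rel·d = (-4)·(-4) + (-2)·(0) = 16
20·t² − 32·t + 7 = 0  ⇒  m = 16² − 20·7 = 116
m = 116 > 0,  v_rel·d = 16 > 0  ⇒  inside

inside=yes margin=116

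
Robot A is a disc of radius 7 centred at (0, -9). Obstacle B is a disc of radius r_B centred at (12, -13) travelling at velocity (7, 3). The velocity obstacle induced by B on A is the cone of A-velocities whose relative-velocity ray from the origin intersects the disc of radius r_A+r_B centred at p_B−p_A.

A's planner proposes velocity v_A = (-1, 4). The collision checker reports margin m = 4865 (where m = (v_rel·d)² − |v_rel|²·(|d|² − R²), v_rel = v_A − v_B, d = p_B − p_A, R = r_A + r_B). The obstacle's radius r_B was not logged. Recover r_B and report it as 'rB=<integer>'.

m = 4865
d = (12, -4);  v_rel = (-8, 1),  |v_rel|² = 65
v_rel×d = (-8)·(-4) − (1)·(12) = 20
since m = R²·65 − 20²:  R² = (400 + 4865) / 65 = 81
R = √81 = 9  ⇒  r_B = 9 − 7 = 2

rB=2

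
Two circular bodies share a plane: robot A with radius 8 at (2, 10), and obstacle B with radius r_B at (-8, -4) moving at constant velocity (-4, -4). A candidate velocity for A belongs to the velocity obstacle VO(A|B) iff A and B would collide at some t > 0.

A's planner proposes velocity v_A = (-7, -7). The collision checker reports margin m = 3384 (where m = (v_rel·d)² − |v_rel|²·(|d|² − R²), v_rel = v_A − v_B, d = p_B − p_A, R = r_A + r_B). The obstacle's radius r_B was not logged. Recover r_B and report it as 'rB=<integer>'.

m = 3384
d = (-10, -14);  v_rel = (-3, -3),  |v_rel|² = 18
v_rel×d = (-3)·(-14) − (-3)·(-10) = 12
since m = R²·18 − 12²:  R² = (144 + 3384) / 18 = 196
R = √196 = 14  ⇒  r_B = 14 − 8 = 6

rB=6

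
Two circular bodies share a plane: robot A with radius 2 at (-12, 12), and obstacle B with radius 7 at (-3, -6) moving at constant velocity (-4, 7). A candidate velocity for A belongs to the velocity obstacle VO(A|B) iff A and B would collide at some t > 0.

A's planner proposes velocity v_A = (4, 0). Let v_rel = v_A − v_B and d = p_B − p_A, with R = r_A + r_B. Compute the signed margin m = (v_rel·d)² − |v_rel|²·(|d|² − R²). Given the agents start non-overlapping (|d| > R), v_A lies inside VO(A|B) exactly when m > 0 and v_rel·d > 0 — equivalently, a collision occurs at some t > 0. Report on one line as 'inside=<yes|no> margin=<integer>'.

d = (9, -18),  |d|² = 405;  R = 2+7 = 9,  c = 405−9² = 324
v_rel = (8, -7),  |v_rel|² = 113;  v_rel·d = (8)·(9) + (-7)·(-18) = 198
113·t² − 396·t + 324 = 0  ⇒  m = 198² − 113·324 = 2592
m = 2592 > 0,  v_rel·d = 198 > 0  ⇒  inside

inside=yes margin=2592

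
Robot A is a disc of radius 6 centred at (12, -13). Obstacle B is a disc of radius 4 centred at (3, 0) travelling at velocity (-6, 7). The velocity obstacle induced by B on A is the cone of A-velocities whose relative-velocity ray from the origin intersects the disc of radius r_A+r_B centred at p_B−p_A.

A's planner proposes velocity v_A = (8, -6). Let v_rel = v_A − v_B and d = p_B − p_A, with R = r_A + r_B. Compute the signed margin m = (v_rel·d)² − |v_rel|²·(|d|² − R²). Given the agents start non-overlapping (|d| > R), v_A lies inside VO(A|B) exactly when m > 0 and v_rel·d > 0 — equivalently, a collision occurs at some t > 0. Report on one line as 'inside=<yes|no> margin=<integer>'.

d = (-9, 13),  |d|² = 250;  R = 6+4 = 10,  c = 250−10² = 150
v_rel = (14, -13),  |v_rel|² = 365;  v_rel·d = (14)·(-9) + (-13)·(13) = -295
365·t² + 590·t + 150 = 0  ⇒  m = (-295)² − 365·150 = 32275
m = 32275 > 0,  v_rel·d = -295 < 0  ⇒  outside

inside=no margin=32275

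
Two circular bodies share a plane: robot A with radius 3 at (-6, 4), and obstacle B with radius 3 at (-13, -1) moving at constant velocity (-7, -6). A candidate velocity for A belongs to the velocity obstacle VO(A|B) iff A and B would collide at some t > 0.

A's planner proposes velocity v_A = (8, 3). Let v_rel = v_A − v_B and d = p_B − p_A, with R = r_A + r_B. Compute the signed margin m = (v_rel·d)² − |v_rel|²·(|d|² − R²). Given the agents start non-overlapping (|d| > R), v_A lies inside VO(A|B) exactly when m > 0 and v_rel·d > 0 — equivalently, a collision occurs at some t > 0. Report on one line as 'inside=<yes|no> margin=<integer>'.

d = (-7, -5),  |d|² = 74;  R = 3+3 = 6,  c = 74−6² = 38
v_rel = (15, 9),  |v_rel|² = 306;  v_rel·d = (15)·(-7) + (9)·(-5) = -150
306·t² + 300·t + 38 = 0  ⇒  m = (-150)² − 306·38 = 10872
m = 10872 > 0,  v_rel·d = -150 < 0  ⇒  outside

inside=no margin=10872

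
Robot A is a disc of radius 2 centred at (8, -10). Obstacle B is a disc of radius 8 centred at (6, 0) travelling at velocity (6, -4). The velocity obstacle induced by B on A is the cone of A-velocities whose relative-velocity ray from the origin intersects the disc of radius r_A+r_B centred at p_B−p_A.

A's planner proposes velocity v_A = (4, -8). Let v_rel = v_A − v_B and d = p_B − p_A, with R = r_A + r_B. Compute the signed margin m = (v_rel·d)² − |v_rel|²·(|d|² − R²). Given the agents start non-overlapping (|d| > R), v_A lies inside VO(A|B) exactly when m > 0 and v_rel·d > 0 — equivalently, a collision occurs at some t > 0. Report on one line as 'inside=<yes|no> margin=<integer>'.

d = (-2, 10),  |d|² = 104;  R = 2+8 = 10,  c = 104−10² = 4
v_rel = (-2, -4),  |v_rel|² = 20;  v_rel·d = (-2)·(-2) + (-4)·(10) = -36
20·t² + 72·t + 4 = 0  ⇒  m = (-36)² − 20·4 = 1216
m = 1216 > 0,  v_rel·d = -36 < 0  ⇒  outside

inside=no margin=1216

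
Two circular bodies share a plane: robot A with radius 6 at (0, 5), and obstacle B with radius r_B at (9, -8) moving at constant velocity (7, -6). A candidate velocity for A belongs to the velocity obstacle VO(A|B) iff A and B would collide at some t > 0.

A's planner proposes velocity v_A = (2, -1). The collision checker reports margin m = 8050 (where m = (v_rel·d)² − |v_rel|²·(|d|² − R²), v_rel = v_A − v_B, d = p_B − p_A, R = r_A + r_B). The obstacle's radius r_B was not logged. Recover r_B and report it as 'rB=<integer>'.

m = 8050
d = (9, -13);  v_rel = (-5, 5),  |v_rel|² = 50
v_rel×d = (-5)·(-13) − (5)·(9) = 20
since m = R²·50 − 20²:  R² = (400 + 8050) / 50 = 169
R = √169 = 13  ⇒  r_B = 13 − 6 = 7

rB=7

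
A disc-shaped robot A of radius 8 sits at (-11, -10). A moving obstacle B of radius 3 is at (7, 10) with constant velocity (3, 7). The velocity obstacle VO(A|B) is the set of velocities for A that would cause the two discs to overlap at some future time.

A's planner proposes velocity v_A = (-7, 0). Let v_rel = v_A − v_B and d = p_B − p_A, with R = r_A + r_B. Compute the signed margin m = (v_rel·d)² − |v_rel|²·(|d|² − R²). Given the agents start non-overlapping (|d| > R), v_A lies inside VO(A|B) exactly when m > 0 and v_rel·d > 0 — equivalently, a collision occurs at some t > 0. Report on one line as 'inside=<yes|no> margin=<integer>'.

d = (18, 20),  |d|² = 724;  R = 8+3 = 11,  c = 724−11² = 603
v_rel = (-10, -7),  |v_rel|² = 149;  v_rel·d = (-10)·(18) + (-7)·(20) = -320
149·t² + 640·t + 603 = 0  ⇒  m = (-320)² − 149·603 = 12553
m = 12553 > 0,  v_rel·d = -320 < 0  ⇒  outside

inside=no margin=12553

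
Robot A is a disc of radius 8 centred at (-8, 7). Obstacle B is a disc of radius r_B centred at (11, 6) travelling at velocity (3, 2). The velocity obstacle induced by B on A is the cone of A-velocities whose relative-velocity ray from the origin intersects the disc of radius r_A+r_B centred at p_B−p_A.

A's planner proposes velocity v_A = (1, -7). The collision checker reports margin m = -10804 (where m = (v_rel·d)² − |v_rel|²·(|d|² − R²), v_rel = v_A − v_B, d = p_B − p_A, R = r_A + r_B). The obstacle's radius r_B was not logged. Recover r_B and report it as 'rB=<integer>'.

m = -10804
d = (19, -1);  v_rel = (-2, -9),  |v_rel|² = 85
v_rel×d = (-2)·(-1) − (-9)·(19) = 173
since m = R²·85 − 173²:  R² = (29929 + -10804) / 85 = 225
R = √225 = 15  ⇒  r_B = 15 − 8 = 7

rB=7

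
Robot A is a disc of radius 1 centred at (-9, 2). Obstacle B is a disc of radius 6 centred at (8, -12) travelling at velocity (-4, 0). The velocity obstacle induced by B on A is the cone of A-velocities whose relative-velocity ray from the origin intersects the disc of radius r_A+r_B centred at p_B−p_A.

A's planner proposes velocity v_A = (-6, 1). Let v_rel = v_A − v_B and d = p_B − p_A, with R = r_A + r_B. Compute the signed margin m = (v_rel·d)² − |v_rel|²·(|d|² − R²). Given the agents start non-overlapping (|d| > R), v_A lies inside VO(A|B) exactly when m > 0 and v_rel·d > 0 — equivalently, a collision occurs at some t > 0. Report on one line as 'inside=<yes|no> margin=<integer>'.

d = (17, -14),  |d|² = 485;  R = 1+6 = 7,  c = 485−7² = 436
v_rel = (-2, 1),  |v_rel|² = 5;  v_rel·d = (-2)·(17) + (1)·(-14) = -48
5·t² + 96·t + 436 = 0  ⇒  m = (-48)² − 5·436 = 124
m = 124 > 0,  v_rel·d = -48 < 0  ⇒  outside

inside=no margin=124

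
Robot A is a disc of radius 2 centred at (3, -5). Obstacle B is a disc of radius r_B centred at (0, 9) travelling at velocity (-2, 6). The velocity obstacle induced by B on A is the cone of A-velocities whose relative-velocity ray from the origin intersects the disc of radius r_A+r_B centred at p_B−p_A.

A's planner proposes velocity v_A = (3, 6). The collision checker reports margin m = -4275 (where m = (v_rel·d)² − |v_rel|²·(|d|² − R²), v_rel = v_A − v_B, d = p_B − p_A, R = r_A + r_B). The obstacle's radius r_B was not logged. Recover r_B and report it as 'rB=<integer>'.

m = -4275
d = (-3, 14);  v_rel = (5, 0),  |v_rel|² = 25
v_rel×d = (5)·(14) − (0)·(-3) = 70
since m = R²·25 − 70²:  R² = (4900 + -4275) / 25 = 25
R = √25 = 5  ⇒  r_B = 5 − 2 = 3

rB=3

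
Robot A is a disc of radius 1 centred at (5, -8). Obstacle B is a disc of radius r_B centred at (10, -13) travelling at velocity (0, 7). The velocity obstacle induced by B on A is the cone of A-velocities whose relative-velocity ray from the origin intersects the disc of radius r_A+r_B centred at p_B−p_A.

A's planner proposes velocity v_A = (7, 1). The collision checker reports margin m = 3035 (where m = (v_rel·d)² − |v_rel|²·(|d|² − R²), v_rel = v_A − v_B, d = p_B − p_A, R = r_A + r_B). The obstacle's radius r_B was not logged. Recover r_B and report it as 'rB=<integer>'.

m = 3035
d = (5, -5);  v_rel = (7, -6),  |v_rel|² = 85
v_rel×d = (7)·(-5) − (-6)·(5) = -5
since m = R²·85 − (-5)²:  R² = (25 + 3035) / 85 = 36
R = √36 = 6  ⇒  r_B = 6 − 1 = 5

rB=5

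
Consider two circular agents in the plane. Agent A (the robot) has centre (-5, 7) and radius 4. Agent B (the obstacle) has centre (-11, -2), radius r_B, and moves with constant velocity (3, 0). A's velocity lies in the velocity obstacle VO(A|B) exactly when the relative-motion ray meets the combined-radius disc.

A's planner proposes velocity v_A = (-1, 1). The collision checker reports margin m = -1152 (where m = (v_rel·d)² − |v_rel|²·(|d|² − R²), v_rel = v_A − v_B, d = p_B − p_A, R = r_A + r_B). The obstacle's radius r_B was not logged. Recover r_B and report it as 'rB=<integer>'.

m = -1152
d = (-6, -9);  v_rel = (-4, 1),  |v_rel|² = 17
v_rel×d = (-4)·(-9) − (1)·(-6) = 42
since m = R²·17 − 42²:  R² = (1764 + -1152) / 17 = 36
R = √36 = 6  ⇒  r_B = 6 − 4 = 2

rB=2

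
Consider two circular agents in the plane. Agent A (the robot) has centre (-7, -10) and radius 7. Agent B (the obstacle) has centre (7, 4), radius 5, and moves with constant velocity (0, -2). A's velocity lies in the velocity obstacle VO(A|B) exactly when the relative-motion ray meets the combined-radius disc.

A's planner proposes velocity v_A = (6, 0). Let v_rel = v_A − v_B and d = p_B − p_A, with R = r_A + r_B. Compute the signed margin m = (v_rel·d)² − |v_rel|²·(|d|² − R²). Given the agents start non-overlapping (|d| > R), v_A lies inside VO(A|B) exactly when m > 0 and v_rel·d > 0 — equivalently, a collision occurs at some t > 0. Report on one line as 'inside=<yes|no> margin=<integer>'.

d = (14, 14),  |d|² = 392;  R = 7+5 = 12,  c = 392−12² = 248
v_rel = (6, 2),  |v_rel|² = 40;  v_rel·d = (6)·(14) + (2)·(14) = 112
40·t² − 224·t + 248 = 0  ⇒  m = 112² − 40·248 = 2624
m = 2624 > 0,  v_rel·d = 112 > 0  ⇒  inside

inside=yes margin=2624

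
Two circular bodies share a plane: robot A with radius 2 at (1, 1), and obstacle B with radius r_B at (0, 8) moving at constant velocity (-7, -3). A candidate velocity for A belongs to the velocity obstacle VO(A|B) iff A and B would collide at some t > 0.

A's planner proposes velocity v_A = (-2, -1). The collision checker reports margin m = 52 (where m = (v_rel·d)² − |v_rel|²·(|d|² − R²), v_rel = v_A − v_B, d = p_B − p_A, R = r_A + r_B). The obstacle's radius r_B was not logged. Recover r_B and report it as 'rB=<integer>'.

m = 52
d = (-1, 7);  v_rel = (5, 2),  |v_rel|² = 29
v_rel×d = (5)·(7) − (2)·(-1) = 37
since m = R²·29 − 37²:  R² = (1369 + 52) / 29 = 49
R = √49 = 7  ⇒  r_B = 7 − 2 = 5

rB=5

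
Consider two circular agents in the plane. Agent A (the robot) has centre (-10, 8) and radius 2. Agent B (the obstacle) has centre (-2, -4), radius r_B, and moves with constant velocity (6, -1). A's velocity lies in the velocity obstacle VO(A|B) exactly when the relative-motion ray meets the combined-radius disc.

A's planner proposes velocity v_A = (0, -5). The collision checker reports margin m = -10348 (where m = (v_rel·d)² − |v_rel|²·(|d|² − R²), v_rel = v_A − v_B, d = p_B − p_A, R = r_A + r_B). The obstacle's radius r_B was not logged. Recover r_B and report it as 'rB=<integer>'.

m = -10348
d = (8, -12);  v_rel = (-6, -4),  |v_rel|² = 52
v_rel×d = (-6)·(-12) − (-4)·(8) = 104
since m = R²·52 − 104²:  R² = (10816 + -10348) / 52 = 9
R = √9 = 3  ⇒  r_B = 3 − 2 = 1

rB=1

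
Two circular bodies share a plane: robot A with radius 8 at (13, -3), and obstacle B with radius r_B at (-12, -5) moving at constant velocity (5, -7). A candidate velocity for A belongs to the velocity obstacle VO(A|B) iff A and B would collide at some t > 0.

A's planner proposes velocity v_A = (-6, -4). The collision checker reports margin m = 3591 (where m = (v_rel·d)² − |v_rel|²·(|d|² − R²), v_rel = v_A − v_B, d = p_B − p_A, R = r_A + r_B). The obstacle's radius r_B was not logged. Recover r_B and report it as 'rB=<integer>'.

m = 3591
d = (-25, -2);  v_rel = (-11, 3),  |v_rel|² = 130
v_rel×d = (-11)·(-2) − (3)·(-25) = 97
since m = R²·130 − 97²:  R² = (9409 + 3591) / 130 = 100
R = √100 = 10  ⇒  r_B = 10 − 8 = 2

rB=2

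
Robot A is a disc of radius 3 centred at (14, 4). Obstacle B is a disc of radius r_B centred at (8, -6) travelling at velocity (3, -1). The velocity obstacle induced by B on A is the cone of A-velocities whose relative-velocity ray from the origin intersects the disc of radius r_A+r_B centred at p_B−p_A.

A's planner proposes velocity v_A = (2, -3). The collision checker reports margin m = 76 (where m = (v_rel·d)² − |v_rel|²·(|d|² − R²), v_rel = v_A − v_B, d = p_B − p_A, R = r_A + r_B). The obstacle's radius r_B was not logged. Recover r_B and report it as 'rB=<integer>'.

m = 76
d = (-6, -10);  v_rel = (-1, -2),  |v_rel|² = 5
v_rel×d = (-1)·(-10) − (-2)·(-6) = -2
since m = R²·5 − (-2)²:  R² = (4 + 76) / 5 = 16
R = √16 = 4  ⇒  r_B = 4 − 3 = 1

rB=1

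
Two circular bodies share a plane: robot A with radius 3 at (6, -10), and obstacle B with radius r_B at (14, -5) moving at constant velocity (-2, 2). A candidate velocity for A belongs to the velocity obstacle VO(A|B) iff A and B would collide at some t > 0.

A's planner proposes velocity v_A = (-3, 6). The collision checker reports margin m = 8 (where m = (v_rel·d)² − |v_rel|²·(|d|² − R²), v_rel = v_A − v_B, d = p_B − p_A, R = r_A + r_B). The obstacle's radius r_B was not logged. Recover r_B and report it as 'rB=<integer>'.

m = 8
d = (8, 5);  v_rel = (-1, 4),  |v_rel|² = 17
v_rel×d = (-1)·(5) − (4)·(8) = -37
since m = R²·17 − (-37)²:  R² = (1369 + 8) / 17 = 81
R = √81 = 9  ⇒  r_B = 9 − 3 = 6

rB=6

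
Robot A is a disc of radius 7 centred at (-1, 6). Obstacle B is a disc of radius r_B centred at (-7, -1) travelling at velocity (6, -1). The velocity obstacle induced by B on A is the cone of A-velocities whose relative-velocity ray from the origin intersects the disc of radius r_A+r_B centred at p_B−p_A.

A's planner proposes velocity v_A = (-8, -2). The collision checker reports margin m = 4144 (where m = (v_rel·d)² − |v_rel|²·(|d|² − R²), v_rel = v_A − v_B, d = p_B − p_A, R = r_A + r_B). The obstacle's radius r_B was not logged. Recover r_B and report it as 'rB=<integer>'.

m = 4144
d = (-6, -7);  v_rel = (-14, -1),  |v_rel|² = 197
v_rel×d = (-14)·(-7) − (-1)·(-6) = 92
since m = R²·197 − 92²:  R² = (8464 + 4144) / 197 = 64
R = √64 = 8  ⇒  r_B = 8 − 7 = 1

rB=1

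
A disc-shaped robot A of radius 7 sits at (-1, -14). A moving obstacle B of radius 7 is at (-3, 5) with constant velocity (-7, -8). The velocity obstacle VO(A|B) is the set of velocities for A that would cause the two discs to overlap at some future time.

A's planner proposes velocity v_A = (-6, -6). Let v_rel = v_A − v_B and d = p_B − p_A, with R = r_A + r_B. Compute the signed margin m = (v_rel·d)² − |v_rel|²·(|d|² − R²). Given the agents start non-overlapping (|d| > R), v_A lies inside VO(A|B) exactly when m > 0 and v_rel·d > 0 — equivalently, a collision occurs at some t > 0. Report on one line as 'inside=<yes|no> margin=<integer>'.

d = (-2, 19),  |d|² = 365;  R = 7+7 = 14,  c = 365−14² = 169
v_rel = (1, 2),  |v_rel|² = 5;  v_rel·d = (1)·(-2) + (2)·(19) = 36
5·t² − 72·t + 169 = 0  ⇒  m = 36² − 5·169 = 451
m = 451 > 0,  v_rel·d = 36 > 0  ⇒  inside

inside=yes margin=451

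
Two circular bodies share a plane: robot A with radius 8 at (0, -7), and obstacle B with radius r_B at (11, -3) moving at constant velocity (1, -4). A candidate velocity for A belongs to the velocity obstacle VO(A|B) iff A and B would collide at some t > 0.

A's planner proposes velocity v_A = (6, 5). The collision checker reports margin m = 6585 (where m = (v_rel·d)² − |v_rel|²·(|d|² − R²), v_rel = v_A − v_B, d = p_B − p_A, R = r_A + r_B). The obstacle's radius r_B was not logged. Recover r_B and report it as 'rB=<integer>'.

m = 6585
d = (11, 4);  v_rel = (5, 9),  |v_rel|² = 106
v_rel×d = (5)·(4) − (9)·(11) = -79
since m = R²·106 − (-79)²:  R² = (6241 + 6585) / 106 = 121
R = √121 = 11  ⇒  r_B = 11 − 8 = 3

rB=3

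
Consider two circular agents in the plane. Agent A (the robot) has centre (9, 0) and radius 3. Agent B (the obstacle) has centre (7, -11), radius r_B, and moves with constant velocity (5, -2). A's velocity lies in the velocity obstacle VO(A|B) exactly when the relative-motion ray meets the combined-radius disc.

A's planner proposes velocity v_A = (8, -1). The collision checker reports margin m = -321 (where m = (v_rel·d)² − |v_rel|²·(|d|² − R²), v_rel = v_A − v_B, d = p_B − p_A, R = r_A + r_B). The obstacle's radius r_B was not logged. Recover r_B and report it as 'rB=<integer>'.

m = -321
d = (-2, -11);  v_rel = (3, 1),  |v_rel|² = 10
v_rel×d = (3)·(-11) − (1)·(-2) = -31
since m = R²·10 − (-31)²:  R² = (961 + -321) / 10 = 64
R = √64 = 8  ⇒  r_B = 8 − 3 = 5

rB=5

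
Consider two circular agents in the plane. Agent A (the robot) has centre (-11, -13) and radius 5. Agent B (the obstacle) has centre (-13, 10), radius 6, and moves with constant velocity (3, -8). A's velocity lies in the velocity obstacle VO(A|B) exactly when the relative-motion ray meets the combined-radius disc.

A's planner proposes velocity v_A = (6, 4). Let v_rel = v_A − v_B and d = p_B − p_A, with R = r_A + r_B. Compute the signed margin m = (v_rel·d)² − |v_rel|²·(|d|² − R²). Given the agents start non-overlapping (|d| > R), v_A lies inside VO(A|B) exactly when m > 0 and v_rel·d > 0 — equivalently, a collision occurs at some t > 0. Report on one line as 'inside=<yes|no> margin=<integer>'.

d = (-2, 23),  |d|² = 533;  R = 5+6 = 11,  c = 533−11² = 412
v_rel = (3, 12),  |v_rel|² = 153;  v_rel·d = (3)·(-2) + (12)·(23) = 270
153·t² − 540·t + 412 = 0  ⇒  m = 270² − 153·412 = 9864
m = 9864 > 0,  v_rel·d = 270 > 0  ⇒  inside

inside=yes margin=9864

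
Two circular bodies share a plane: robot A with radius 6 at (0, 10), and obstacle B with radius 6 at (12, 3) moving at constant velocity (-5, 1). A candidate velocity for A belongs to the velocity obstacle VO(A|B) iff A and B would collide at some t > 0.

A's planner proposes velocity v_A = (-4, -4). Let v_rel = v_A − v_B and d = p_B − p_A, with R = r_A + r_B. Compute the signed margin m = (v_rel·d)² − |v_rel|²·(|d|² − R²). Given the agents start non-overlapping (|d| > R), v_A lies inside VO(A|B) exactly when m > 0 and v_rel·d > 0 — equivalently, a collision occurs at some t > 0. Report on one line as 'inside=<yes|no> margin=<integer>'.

d = (12, -7),  |d|² = 193;  R = 6+6 = 12,  c = 193−12² = 49
v_rel = (1, -5),  |v_rel|² = 26;  v_rel·d = (1)·(12) + (-5)·(-7) = 47
26·t² − 94·t + 49 = 0  ⇒  m = 47² − 26·49 = 935
m = 935 > 0,  v_rel·d = 47 > 0  ⇒  inside

inside=yes margin=935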